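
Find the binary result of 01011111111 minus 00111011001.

Method 1 - Direct subtraction (column by column from the right: bit − bit − borrow-in; if negative, add 2 and borrow 1 from the next column):
borrow: 01000000000
        01011111111
-       00111011001
-------------------
        00100100110

Method 2 - Add two's complement:
Two's complement of 00111011001: invert → 11000100110, add 1 → 11000100111
  01011111111
+ 11000100111
-------------
 100100100110  (end carry out of the top bit = 1)
Discarding the end carry: 00100100110
Decimal check:
  01011111111 = 512 + 128 + 64 + 32 + 16 + 8 + 4 + 2 + 1 = 767
  00111011001 = 256 + 128 + 64 + 16 + 8 + 1 = 473
  767 - 473 = 294, and 00100100110 = 256 + 32 + 4 + 2 = 294 ✓



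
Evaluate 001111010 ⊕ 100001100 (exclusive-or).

XOR: 1 when bits differ
  001111010
^ 100001100
-----------
  101110110
Decimal: 122 ^ 268 = 374



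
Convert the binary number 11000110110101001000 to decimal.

Sum of powers of 2 for each 1-bit:
2^3 + 2^6 + 2^8 + 2^10 + 2^11 + 2^13 + 2^14 + 2^18 + 2^19
= 8 + 64 + 256 + 1024 + 2048 + 8192 + 16384 + 262144 + 524288
= 814408



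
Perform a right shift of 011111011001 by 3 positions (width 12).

Original: 011111011001 (decimal 2009)
Shift right by 3 positions
Drop the 3 low bits; fill with zeros on the left
Result: 000011111011 (decimal 251)
Equivalent: 2009 >> 3 = 2009 ÷ 2^3 = 251



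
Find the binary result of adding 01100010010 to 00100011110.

Add column by column from the right: bit + bit + carry-in; write the sum mod 2, carry 1 when the sum is 2 or 3.
carry:  11000111100
        01100010010
+       00100011110
-------------------
       010000110000
(the carry out of the leftmost column, 0, becomes the leading bit)
Decimal check:
  01100010010 = 512 + 256 + 16 + 2 = 786
  00100011110 = 256 + 16 + 8 + 4 + 2 = 286
  786 + 286 = 1072, and 010000110000 = 1024 + 32 + 16 = 1072 ✓



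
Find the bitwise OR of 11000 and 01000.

OR: 1 when either bit is 1
  11000
| 01000
-------
  11000
Decimal: 24 | 8 = 24



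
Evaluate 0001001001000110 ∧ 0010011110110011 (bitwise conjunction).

AND: 1 only when both bits are 1
  0001001001000110
& 0010011110110011
------------------
  0000001000000010
Decimal: 4678 & 10163 = 514



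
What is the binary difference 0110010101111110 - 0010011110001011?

Method 1 - Direct subtraction (column by column from the right: bit − bit − borrow-in; if negative, add 2 and borrow 1 from the next column):
borrow: 0111111100000110
        0110010101111110
-       0010011110001011
------------------------
        0011110111110011

Method 2 - Add two's complement:
Two's complement of 0010011110001011: invert → 1101100001110100, add 1 → 1101100001110101
  0110010101111110
+ 1101100001110101
------------------
 10011110111110011  (end carry out of the top bit = 1)
Discarding the end carry: 0011110111110011
Decimal check:
  0110010101111110 = 16384 + 8192 + 1024 + 256 + 64 + 32 + 16 + 8 + 4 + 2 = 25982
  0010011110001011 = 8192 + 1024 + 512 + 256 + 128 + 8 + 2 + 1 = 10123
  25982 - 10123 = 15859, and 0011110111110011 = 8192 + 4096 + 2048 + 1024 + 256 + 128 + 64 + 32 + 16 + 2 + 1 = 15859 ✓



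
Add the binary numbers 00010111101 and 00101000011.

Add column by column from the right: bit + bit + carry-in; write the sum mod 2, carry 1 when the sum is 2 or 3.
carry:  01111111110
        00010111101
+       00101000011
-------------------
       001000000000
(the carry out of the leftmost column, 0, becomes the leading bit)
Decimal check:
  00010111101 = 128 + 32 + 16 + 8 + 4 + 1 = 189
  00101000011 = 256 + 64 + 2 + 1 = 323
  189 + 323 = 512, and 001000000000 = 512 ✓



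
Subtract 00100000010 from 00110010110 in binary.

Method 1 - Direct subtraction (column by column from the right: bit − bit − borrow-in; if negative, add 2 and borrow 1 from the next column):
borrow: 00000000000
        00110010110
-       00100000010
-------------------
        00010010100

Method 2 - Add two's complement:
Two's complement of 00100000010: invert → 11011111101, add 1 → 11011111110
  00110010110
+ 11011111110
-------------
 100010010100  (end carry out of the top bit = 1)
Discarding the end carry: 00010010100
Decimal check:
  00110010110 = 256 + 128 + 16 + 4 + 2 = 406
  00100000010 = 256 + 2 = 258
  406 - 258 = 148, and 00010010100 = 128 + 16 + 4 = 148 ✓



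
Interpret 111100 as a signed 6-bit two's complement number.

Binary: 111100
Sign bit: 1 (negative)
Invert: 000011
Add 1:  000100
Magnitude: 000100 = 4
Value: -4



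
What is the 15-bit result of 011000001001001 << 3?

Original: 011000001001001 (decimal 12361)
Shift left by 3 positions
Append 3 zeros on the right and drop the 3 high bits that overflow the 15-bit width
Result: 000001001001000 (decimal 584)
Equivalent: 12361 << 3 = 12361 × 2^3 = 98888, truncated to 15 bits = 584



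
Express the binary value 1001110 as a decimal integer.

Sum of powers of 2 for each 1-bit:
2^1 + 2^2 + 2^3 + 2^6
= 2 + 4 + 8 + 64
= 78



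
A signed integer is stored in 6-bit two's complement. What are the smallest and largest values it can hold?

For 6-bit two's complement:
Minimum: -2^5 = -32
Maximum: 2^5 - 1 = 31



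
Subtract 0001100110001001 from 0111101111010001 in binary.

Method 1 - Direct subtraction (column by column from the right: bit − bit − borrow-in; if negative, add 2 and borrow 1 from the next column):
borrow: 0000000000010000
        0111101111010001
-       0001100110001001
------------------------
        0110001001001000

Method 2 - Add two's complement:
Two's complement of 0001100110001001: invert → 1110011001110110, add 1 → 1110011001110111
  0111101111010001
+ 1110011001110111
------------------
 10110001001001000  (end carry out of the top bit = 1)
Discarding the end carry: 0110001001001000
Decimal check:
  0111101111010001 = 16384 + 8192 + 4096 + 2048 + 512 + 256 + 128 + 64 + 16 + 1 = 31697
  0001100110001001 = 4096 + 2048 + 256 + 128 + 8 + 1 = 6537
  31697 - 6537 = 25160, and 0110001001001000 = 16384 + 8192 + 512 + 64 + 8 = 25160 ✓



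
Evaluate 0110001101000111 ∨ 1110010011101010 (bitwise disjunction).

OR: 1 when either bit is 1
  0110001101000111
| 1110010011101010
------------------
  1110011111101111
Decimal: 25415 | 58602 = 59375



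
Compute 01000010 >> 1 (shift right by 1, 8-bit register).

Original: 01000010 (decimal 66)
Shift right by 1 position
Drop the 1 low bit; fill with zero on the left
Result: 00100001 (decimal 33)
Equivalent: 66 >> 1 = 66 ÷ 2^1 = 33



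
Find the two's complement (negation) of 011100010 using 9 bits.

Original: 011100010
Step 1 - Invert all bits: 100011101
Step 2 - Add 1: 100011110
Verification: 011100010 + 100011110 = 1000000000; discarding the end carry (carry out of the top bit) leaves the 9-bit value 000000000, as required for x + (-x)



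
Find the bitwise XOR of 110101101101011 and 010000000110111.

XOR: 1 when bits differ
  110101101101011
^ 010000000110111
-----------------
  100101101011100
Decimal: 27499 ^ 8247 = 19292



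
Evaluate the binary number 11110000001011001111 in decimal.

Sum of powers of 2 for each 1-bit:
2^0 + 2^1 + 2^2 + 2^3 + 2^6 + 2^7 + 2^9 + 2^16 + 2^17 + 2^18 + 2^19
= 1 + 2 + 4 + 8 + 64 + 128 + 512 + 65536 + 131072 + 262144 + 524288
= 983759



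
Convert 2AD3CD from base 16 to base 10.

Expand by place value (powers of 16):
Digit values: A = 10, D = 13, C = 12
2AD3CD = 2 × 16^5 + 10 × 16^4 + 13 × 16^3 + 3 × 16^2 + 12 × 16^1 + 13 × 16^0
= 2 × 1048576 + 10 × 65536 + 13 × 4096 + 3 × 256 + 12 × 16 + 13 × 1
= 2097152 + 655360 + 53248 + 768 + 192 + 13
= 2806733



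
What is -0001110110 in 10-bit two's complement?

Original: 0001110110
Step 1 - Invert all bits: 1110001001
Step 2 - Add 1: 1110001010
Verification: 0001110110 + 1110001010 = 10000000000; discarding the end carry (carry out of the top bit) leaves the 10-bit value 0000000000, as required for x + (-x)



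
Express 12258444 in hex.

Using repeated division by 16 (digits 10–15 are A–F):
12258444 ÷ 16 = 766152 remainder 12 (C)
766152 ÷ 16 = 47884 remainder 8
47884 ÷ 16 = 2992 remainder 12 (C)
2992 ÷ 16 = 187 remainder 0
187 ÷ 16 = 11 remainder 11 (B)
11 ÷ 16 = 0 remainder 11 (B)
Reading remainders bottom to top: BB0C8C



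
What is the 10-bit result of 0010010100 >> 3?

Original: 0010010100 (decimal 148)
Shift right by 3 positions
Drop the 3 low bits; fill with zeros on the left
Result: 0000010010 (decimal 18)
Equivalent: 148 >> 3 = 148 ÷ 2^3 = 18



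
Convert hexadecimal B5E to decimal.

Expand by place value (powers of 16):
Digit values: B = 11, E = 14
B5E = 11 × 16^2 + 5 × 16^1 + 14 × 16^0
= 11 × 256 + 5 × 16 + 14 × 1
= 2816 + 80 + 14
= 2910



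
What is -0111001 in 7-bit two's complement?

Original: 0111001
Step 1 - Invert all bits: 1000110
Step 2 - Add 1: 1000111
Verification: 0111001 + 1000111 = 10000000; discarding the end carry (carry out of the top bit) leaves the 7-bit value 0000000, as required for x + (-x)



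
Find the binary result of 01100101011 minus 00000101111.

Method 1 - Direct subtraction (column by column from the right: bit − bit − borrow-in; if negative, add 2 and borrow 1 from the next column):
borrow: 00111111000
        01100101011
-       00000101111
-------------------
        01011111100

Method 2 - Add two's complement:
Two's complement of 00000101111: invert → 11111010000, add 1 → 11111010001
  01100101011
+ 11111010001
-------------
 101011111100  (end carry out of the top bit = 1)
Discarding the end carry: 01011111100
Decimal check:
  01100101011 = 512 + 256 + 32 + 8 + 2 + 1 = 811
  00000101111 = 32 + 8 + 4 + 2 + 1 = 47
  811 - 47 = 764, and 01011111100 = 512 + 128 + 64 + 32 + 16 + 8 + 4 = 764 ✓



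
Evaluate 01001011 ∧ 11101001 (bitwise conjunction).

AND: 1 only when both bits are 1
  01001011
& 11101001
----------
  01001001
Decimal: 75 & 233 = 73



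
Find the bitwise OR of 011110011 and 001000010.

OR: 1 when either bit is 1
  011110011
| 001000010
-----------
  011110011
Decimal: 243 | 66 = 243



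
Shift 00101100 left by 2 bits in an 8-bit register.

Original: 00101100 (decimal 44)
Shift left by 2 positions
Append 2 zeros on the right
Result: 10110000 (decimal 176)
Equivalent: 44 << 2 = 44 × 2^2 = 176



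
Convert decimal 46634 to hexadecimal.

Using repeated division by 16 (digits 10–15 are A–F):
46634 ÷ 16 = 2914 remainder 10 (A)
2914 ÷ 16 = 182 remainder 2
182 ÷ 16 = 11 remainder 6
11 ÷ 16 = 0 remainder 11 (B)
Reading remainders bottom to top: B62A



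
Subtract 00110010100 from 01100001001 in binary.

Method 1 - Direct subtraction (column by column from the right: bit − bit − borrow-in; if negative, add 2 and borrow 1 from the next column):
borrow: 01111101000
        01100001001
-       00110010100
-------------------
        00101110101

Method 2 - Add two's complement:
Two's complement of 00110010100: invert → 11001101011, add 1 → 11001101100
  01100001001
+ 11001101100
-------------
 100101110101  (end carry out of the top bit = 1)
Discarding the end carry: 00101110101
Decimal check:
  01100001001 = 512 + 256 + 8 + 1 = 777
  00110010100 = 256 + 128 + 16 + 4 = 404
  777 - 404 = 373, and 00101110101 = 256 + 64 + 32 + 16 + 4 + 1 = 373 ✓



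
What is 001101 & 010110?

AND: 1 only when both bits are 1
  001101
& 010110
--------
  000100
Decimal: 13 & 22 = 4



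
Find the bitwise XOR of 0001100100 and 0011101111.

XOR: 1 when bits differ
  0001100100
^ 0011101111
------------
  0010001011
Decimal: 100 ^ 239 = 139



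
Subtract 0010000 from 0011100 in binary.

Method 1 - Direct subtraction (column by column from the right: bit − bit − borrow-in; if negative, add 2 and borrow 1 from the next column):
borrow: 0000000
        0011100
-       0010000
---------------
        0001100

Method 2 - Add two's complement:
Two's complement of 0010000: invert → 1101111, add 1 → 1110000
  0011100
+ 1110000
---------
 10001100  (end carry out of the top bit = 1)
Discarding the end carry: 0001100
Decimal check:
  0011100 = 16 + 8 + 4 = 28
  0010000 = 16
  28 - 16 = 12, and 0001100 = 8 + 4 = 12 ✓



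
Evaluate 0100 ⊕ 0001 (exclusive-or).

XOR: 1 when bits differ
  0100
^ 0001
------
  0101
Decimal: 4 ^ 1 = 5



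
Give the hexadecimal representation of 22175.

Using repeated division by 16 (digits 10–15 are A–F):
22175 ÷ 16 = 1385 remainder 15 (F)
1385 ÷ 16 = 86 remainder 9
86 ÷ 16 = 5 remainder 6
5 ÷ 16 = 0 remainder 5
Reading remainders bottom to top: 569F



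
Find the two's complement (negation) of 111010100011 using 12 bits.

Original (sign bit 1, negative): 111010100011
Step 1 - Invert all bits: 000101011100
Step 2 - Add 1: 000101011101
Verification: 111010100011 + 000101011101 = 1000000000000; discarding the end carry (carry out of the top bit) leaves the 12-bit value 000000000000, as required for x + (-x)



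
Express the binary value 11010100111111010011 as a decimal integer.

Sum of powers of 2 for each 1-bit:
2^0 + 2^1 + 2^4 + 2^6 + 2^7 + 2^8 + 2^9 + 2^10 + 2^11 + 2^14 + 2^16 + 2^18 + 2^19
= 1 + 2 + 16 + 64 + 128 + 256 + 512 + 1024 + 2048 + 16384 + 65536 + 262144 + 524288
= 872403



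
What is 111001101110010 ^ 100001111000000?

XOR: 1 when bits differ
  111001101110010
^ 100001111000000
-----------------
  011000010110010
Decimal: 29554 ^ 17344 = 12466



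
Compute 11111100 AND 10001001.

AND: 1 only when both bits are 1
  11111100
& 10001001
----------
  10001000
Decimal: 252 & 137 = 136



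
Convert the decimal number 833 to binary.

Using repeated division by 2:
833 ÷ 2 = 416 remainder 1
416 ÷ 2 = 208 remainder 0
208 ÷ 2 = 104 remainder 0
104 ÷ 2 = 52 remainder 0
52 ÷ 2 = 26 remainder 0
26 ÷ 2 = 13 remainder 0
13 ÷ 2 = 6 remainder 1
6 ÷ 2 = 3 remainder 0
3 ÷ 2 = 1 remainder 1
1 ÷ 2 = 0 remainder 1
Reading remainders bottom to top: 1101000001



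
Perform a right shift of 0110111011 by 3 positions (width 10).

Original: 0110111011 (decimal 443)
Shift right by 3 positions
Drop the 3 low bits; fill with zeros on the left
Result: 0000110111 (decimal 55)
Equivalent: 443 >> 3 = 443 ÷ 2^3 = 55



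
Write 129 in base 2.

Using repeated division by 2:
129 ÷ 2 = 64 remainder 1
64 ÷ 2 = 32 remainder 0
32 ÷ 2 = 16 remainder 0
16 ÷ 2 = 8 remainder 0
8 ÷ 2 = 4 remainder 0
4 ÷ 2 = 2 remainder 0
2 ÷ 2 = 1 remainder 0
1 ÷ 2 = 0 remainder 1
Reading remainders bottom to top: 10000001



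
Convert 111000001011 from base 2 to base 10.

Sum of powers of 2 for each 1-bit:
2^0 + 2^1 + 2^3 + 2^9 + 2^10 + 2^11
= 1 + 2 + 8 + 512 + 1024 + 2048
= 3595



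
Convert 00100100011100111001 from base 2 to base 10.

Sum of powers of 2 for each 1-bit:
2^0 + 2^3 + 2^4 + 2^5 + 2^8 + 2^9 + 2^10 + 2^14 + 2^17
= 1 + 8 + 16 + 32 + 256 + 512 + 1024 + 16384 + 131072
= 149305



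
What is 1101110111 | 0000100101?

OR: 1 when either bit is 1
  1101110111
| 0000100101
------------
  1101110111
Decimal: 887 | 37 = 887



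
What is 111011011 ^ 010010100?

XOR: 1 when bits differ
  111011011
^ 010010100
-----------
  101001111
Decimal: 475 ^ 148 = 335



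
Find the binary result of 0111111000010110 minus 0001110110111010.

Method 1 - Direct subtraction (column by column from the right: bit − bit − borrow-in; if negative, add 2 and borrow 1 from the next column):
borrow: 0000001111110000
        0111111000010110
-       0001110110111010
------------------------
        0110000001011100

Method 2 - Add two's complement:
Two's complement of 0001110110111010: invert → 1110001001000101, add 1 → 1110001001000110
  0111111000010110
+ 1110001001000110
------------------
 10110000001011100  (end carry out of the top bit = 1)
Discarding the end carry: 0110000001011100
Decimal check:
  0111111000010110 = 16384 + 8192 + 4096 + 2048 + 1024 + 512 + 16 + 4 + 2 = 32278
  0001110110111010 = 4096 + 2048 + 1024 + 256 + 128 + 32 + 16 + 8 + 2 = 7610
  32278 - 7610 = 24668, and 0110000001011100 = 16384 + 8192 + 64 + 16 + 8 + 4 = 24668 ✓



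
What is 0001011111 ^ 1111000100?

XOR: 1 when bits differ
  0001011111
^ 1111000100
------------
  1110011011
Decimal: 95 ^ 964 = 923



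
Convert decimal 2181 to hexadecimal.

Using repeated division by 16 (digits 10–15 are A–F):
2181 ÷ 16 = 136 remainder 5
136 ÷ 16 = 8 remainder 8
8 ÷ 16 = 0 remainder 8
Reading remainders bottom to top: 885



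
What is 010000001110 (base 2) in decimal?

Sum of powers of 2 for each 1-bit:
2^1 + 2^2 + 2^3 + 2^10
= 2 + 4 + 8 + 1024
= 1038



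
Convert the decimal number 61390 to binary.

Using repeated division by 2:
61390 ÷ 2 = 30695 remainder 0
30695 ÷ 2 = 15347 remainder 1
15347 ÷ 2 = 7673 remainder 1
7673 ÷ 2 = 3836 remainder 1
3836 ÷ 2 = 1918 remainder 0
1918 ÷ 2 = 959 remainder 0
959 ÷ 2 = 479 remainder 1
479 ÷ 2 = 239 remainder 1
239 ÷ 2 = 119 remainder 1
119 ÷ 2 = 59 remainder 1
59 ÷ 2 = 29 remainder 1
29 ÷ 2 = 14 remainder 1
14 ÷ 2 = 7 remainder 0
7 ÷ 2 = 3 remainder 1
3 ÷ 2 = 1 remainder 1
1 ÷ 2 = 0 remainder 1
Reading remainders bottom to top: 1110111111001110



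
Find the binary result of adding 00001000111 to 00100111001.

Add column by column from the right: bit + bit + carry-in; write the sum mod 2, carry 1 when the sum is 2 or 3.
carry:  00011111110
        00001000111
+       00100111001
-------------------
       000110000000
(the carry out of the leftmost column, 0, becomes the leading bit)
Decimal check:
  00001000111 = 64 + 4 + 2 + 1 = 71
  00100111001 = 256 + 32 + 16 + 8 + 1 = 313
  71 + 313 = 384, and 000110000000 = 256 + 128 = 384 ✓



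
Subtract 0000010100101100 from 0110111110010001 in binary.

Method 1 - Direct subtraction (column by column from the right: bit − bit − borrow-in; if negative, add 2 and borrow 1 from the next column):
borrow: 0000000011011000
        0110111110010001
-       0000010100101100
------------------------
        0110101001100101

Method 2 - Add two's complement:
Two's complement of 0000010100101100: invert → 1111101011010011, add 1 → 1111101011010100
  0110111110010001
+ 1111101011010100
------------------
 10110101001100101  (end carry out of the top bit = 1)
Discarding the end carry: 0110101001100101
Decimal check:
  0110111110010001 = 16384 + 8192 + 2048 + 1024 + 512 + 256 + 128 + 16 + 1 = 28561
  0000010100101100 = 1024 + 256 + 32 + 8 + 4 = 1324
  28561 - 1324 = 27237, and 0110101001100101 = 16384 + 8192 + 2048 + 512 + 64 + 32 + 4 + 1 = 27237 ✓



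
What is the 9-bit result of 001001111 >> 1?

Original: 001001111 (decimal 79)
Shift right by 1 position
Drop the 1 low bit; fill with zero on the left
Result: 000100111 (decimal 39)
Equivalent: 79 >> 1 = 79 ÷ 2^1 = 39



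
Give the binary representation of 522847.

Using repeated division by 2:
522847 ÷ 2 = 261423 remainder 1
261423 ÷ 2 = 130711 remainder 1
130711 ÷ 2 = 65355 remainder 1
65355 ÷ 2 = 32677 remainder 1
32677 ÷ 2 = 16338 remainder 1
16338 ÷ 2 = 8169 remainder 0
8169 ÷ 2 = 4084 remainder 1
4084 ÷ 2 = 2042 remainder 0
2042 ÷ 2 = 1021 remainder 0
1021 ÷ 2 = 510 remainder 1
510 ÷ 2 = 255 remainder 0
255 ÷ 2 = 127 remainder 1
127 ÷ 2 = 63 remainder 1
63 ÷ 2 = 31 remainder 1
31 ÷ 2 = 15 remainder 1
15 ÷ 2 = 7 remainder 1
7 ÷ 2 = 3 remainder 1
3 ÷ 2 = 1 remainder 1
1 ÷ 2 = 0 remainder 1
Reading remainders bottom to top: 1111111101001011111



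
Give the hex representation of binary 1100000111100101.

Group into 4-bit nibbles from right:
  1100 = C
  0001 = 1
  1110 = E
  0101 = 5
Result: C1E5



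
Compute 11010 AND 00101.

AND: 1 only when both bits are 1
  11010
& 00101
-------
  00000
Decimal: 26 & 5 = 0



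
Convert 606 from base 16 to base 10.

Expand by place value (powers of 16):
606 = 6 × 16^2 + 0 × 16^1 + 6 × 16^0
= 6 × 256 + 0 × 16 + 6 × 1
= 1536 + 0 + 6
= 1542



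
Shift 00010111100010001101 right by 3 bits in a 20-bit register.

Original: 00010111100010001101 (decimal 96397)
Shift right by 3 positions
Drop the 3 low bits; fill with zeros on the left
Result: 00000010111100010001 (decimal 12049)
Equivalent: 96397 >> 3 = 96397 ÷ 2^3 = 12049



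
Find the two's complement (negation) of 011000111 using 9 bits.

Original: 011000111
Step 1 - Invert all bits: 100111000
Step 2 - Add 1: 100111001
Verification: 011000111 + 100111001 = 1000000000; discarding the end carry (carry out of the top bit) leaves the 9-bit value 000000000, as required for x + (-x)



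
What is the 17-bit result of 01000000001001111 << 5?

Original: 01000000001001111 (decimal 32847)
Shift left by 5 positions
Append 5 zeros on the right and drop the 5 high bits that overflow the 17-bit width
Result: 00000100111100000 (decimal 2528)
Equivalent: 32847 << 5 = 32847 × 2^5 = 1051104, truncated to 17 bits = 2528



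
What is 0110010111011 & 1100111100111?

AND: 1 only when both bits are 1
  0110010111011
& 1100111100111
---------------
  0100010100011
Decimal: 3259 & 6631 = 2211



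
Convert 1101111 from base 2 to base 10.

Sum of powers of 2 for each 1-bit:
2^0 + 2^1 + 2^2 + 2^3 + 2^5 + 2^6
= 1 + 2 + 4 + 8 + 32 + 64
= 111



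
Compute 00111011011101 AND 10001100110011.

AND: 1 only when both bits are 1
  00111011011101
& 10001100110011
----------------
  00001000010001
Decimal: 3805 & 9011 = 529



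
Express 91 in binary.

Using repeated division by 2:
91 ÷ 2 = 45 remainder 1
45 ÷ 2 = 22 remainder 1
22 ÷ 2 = 11 remainder 0
11 ÷ 2 = 5 remainder 1
5 ÷ 2 = 2 remainder 1
2 ÷ 2 = 1 remainder 0
1 ÷ 2 = 0 remainder 1
Reading remainders bottom to top: 1011011



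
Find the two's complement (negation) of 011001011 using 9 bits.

Original: 011001011
Step 1 - Invert all bits: 100110100
Step 2 - Add 1: 100110101
Verification: 011001011 + 100110101 = 1000000000; discarding the end carry (carry out of the top bit) leaves the 9-bit value 000000000, as required for x + (-x)



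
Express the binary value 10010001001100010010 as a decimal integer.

Sum of powers of 2 for each 1-bit:
2^1 + 2^4 + 2^8 + 2^9 + 2^12 + 2^16 + 2^19
= 2 + 16 + 256 + 512 + 4096 + 65536 + 524288
= 594706



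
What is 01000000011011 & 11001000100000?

AND: 1 only when both bits are 1
  01000000011011
& 11001000100000
----------------
  01000000000000
Decimal: 4123 & 12832 = 4096



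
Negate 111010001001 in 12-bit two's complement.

Original (sign bit 1, negative): 111010001001
Step 1 - Invert all bits: 000101110110
Step 2 - Add 1: 000101110111
Verification: 111010001001 + 000101110111 = 1000000000000; discarding the end carry (carry out of the top bit) leaves the 12-bit value 000000000000, as required for x + (-x)



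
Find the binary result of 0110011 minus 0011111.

Method 1 - Direct subtraction (column by column from the right: bit − bit − borrow-in; if negative, add 2 and borrow 1 from the next column):
borrow: 0111000
        0110011
-       0011111
---------------
        0010100

Method 2 - Add two's complement:
Two's complement of 0011111: invert → 1100000, add 1 → 1100001
  0110011
+ 1100001
---------
 10010100  (end carry out of the top bit = 1)
Discarding the end carry: 0010100
Decimal check:
  0110011 = 32 + 16 + 2 + 1 = 51
  0011111 = 16 + 8 + 4 + 2 + 1 = 31
  51 - 31 = 20, and 0010100 = 16 + 4 = 20 ✓



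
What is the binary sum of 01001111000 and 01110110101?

Add column by column from the right: bit + bit + carry-in; write the sum mod 2, carry 1 when the sum is 2 or 3.
carry:  11111100000
        01001111000
+       01110110101
-------------------
       011000101101
(the carry out of the leftmost column, 0, becomes the leading bit)
Decimal check:
  01001111000 = 512 + 64 + 32 + 16 + 8 = 632
  01110110101 = 512 + 256 + 128 + 32 + 16 + 4 + 1 = 949
  632 + 949 = 1581, and 011000101101 = 1024 + 512 + 32 + 8 + 4 + 1 = 1581 ✓



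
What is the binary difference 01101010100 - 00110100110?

Method 1 - Direct subtraction (column by column from the right: bit − bit − borrow-in; if negative, add 2 and borrow 1 from the next column):
borrow: 01101011100
        01101010100
-       00110100110
-------------------
        00110101110

Method 2 - Add two's complement:
Two's complement of 00110100110: invert → 11001011001, add 1 → 11001011010
  01101010100
+ 11001011010
-------------
 100110101110  (end carry out of the top bit = 1)
Discarding the end carry: 00110101110
Decimal check:
  01101010100 = 512 + 256 + 64 + 16 + 4 = 852
  00110100110 = 256 + 128 + 32 + 4 + 2 = 422
  852 - 422 = 430, and 00110101110 = 256 + 128 + 32 + 8 + 4 + 2 = 430 ✓



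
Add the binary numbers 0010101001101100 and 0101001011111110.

Add column by column from the right: bit + bit + carry-in; write the sum mod 2, carry 1 when the sum is 2 or 3.
carry:  0000010111111000
        0010101001101100
+       0101001011111110
------------------------
       00111110101101010
(the carry out of the leftmost column, 0, becomes the leading bit)
Decimal check:
  0010101001101100 = 8192 + 2048 + 512 + 64 + 32 + 8 + 4 = 10860
  0101001011111110 = 16384 + 4096 + 512 + 128 + 64 + 32 + 16 + 8 + 4 + 2 = 21246
  10860 + 21246 = 32106, and 00111110101101010 = 16384 + 8192 + 4096 + 2048 + 1024 + 256 + 64 + 32 + 8 + 2 = 32106 ✓



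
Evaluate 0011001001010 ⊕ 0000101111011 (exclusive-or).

XOR: 1 when bits differ
  0011001001010
^ 0000101111011
---------------
  0011100110001
Decimal: 1610 ^ 379 = 1841



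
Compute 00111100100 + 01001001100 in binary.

Add column by column from the right: bit + bit + carry-in; write the sum mod 2, carry 1 when the sum is 2 or 3.
carry:  11110011000
        00111100100
+       01001001100
-------------------
       010000110000
(the carry out of the leftmost column, 0, becomes the leading bit)
Decimal check:
  00111100100 = 256 + 128 + 64 + 32 + 4 = 484
  01001001100 = 512 + 64 + 8 + 4 = 588
  484 + 588 = 1072, and 010000110000 = 1024 + 32 + 16 = 1072 ✓



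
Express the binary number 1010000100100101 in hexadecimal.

Group into 4-bit nibbles from right:
  1010 = A
  0001 = 1
  0010 = 2
  0101 = 5
Result: A125



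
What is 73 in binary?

Using repeated division by 2:
73 ÷ 2 = 36 remainder 1
36 ÷ 2 = 18 remainder 0
18 ÷ 2 = 9 remainder 0
9 ÷ 2 = 4 remainder 1
4 ÷ 2 = 2 remainder 0
2 ÷ 2 = 1 remainder 0
1 ÷ 2 = 0 remainder 1
Reading remainders bottom to top: 1001001



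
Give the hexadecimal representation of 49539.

Using repeated division by 16 (digits 10–15 are A–F):
49539 ÷ 16 = 3096 remainder 3
3096 ÷ 16 = 193 remainder 8
193 ÷ 16 = 12 remainder 1
12 ÷ 16 = 0 remainder 12 (C)
Reading remainders bottom to top: C183



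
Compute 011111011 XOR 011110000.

XOR: 1 when bits differ
  011111011
^ 011110000
-----------
  000001011
Decimal: 251 ^ 240 = 11



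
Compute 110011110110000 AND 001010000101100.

AND: 1 only when both bits are 1
  110011110110000
& 001010000101100
-----------------
  000010000100000
Decimal: 26544 & 5164 = 1056



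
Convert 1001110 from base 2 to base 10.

Sum of powers of 2 for each 1-bit:
2^1 + 2^2 + 2^3 + 2^6
= 2 + 4 + 8 + 64
= 78



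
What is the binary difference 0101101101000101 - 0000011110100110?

Method 1 - Direct subtraction (column by column from the right: bit − bit − borrow-in; if negative, add 2 and borrow 1 from the next column):
borrow: 0000111101111100
        0101101101000101
-       0000011110100110
------------------------
        0101001110011111

Method 2 - Add two's complement:
Two's complement of 0000011110100110: invert → 1111100001011001, add 1 → 1111100001011010
  0101101101000101
+ 1111100001011010
------------------
 10101001110011111  (end carry out of the top bit = 1)
Discarding the end carry: 0101001110011111
Decimal check:
  0101101101000101 = 16384 + 4096 + 2048 + 512 + 256 + 64 + 4 + 1 = 23365
  0000011110100110 = 1024 + 512 + 256 + 128 + 32 + 4 + 2 = 1958
  23365 - 1958 = 21407, and 0101001110011111 = 16384 + 4096 + 512 + 256 + 128 + 16 + 8 + 4 + 2 + 1 = 21407 ✓



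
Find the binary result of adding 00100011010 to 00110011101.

Add column by column from the right: bit + bit + carry-in; write the sum mod 2, carry 1 when the sum is 2 or 3.
carry:  01000110000
        00100011010
+       00110011101
-------------------
       001010110111
(the carry out of the leftmost column, 0, becomes the leading bit)
Decimal check:
  00100011010 = 256 + 16 + 8 + 2 = 282
  00110011101 = 256 + 128 + 16 + 8 + 4 + 1 = 413
  282 + 413 = 695, and 001010110111 = 512 + 128 + 32 + 16 + 4 + 2 + 1 = 695 ✓



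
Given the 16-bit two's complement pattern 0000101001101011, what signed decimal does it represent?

Binary: 0000101001101011
Sign bit: 0 (non-negative)
Read directly as an unsigned value:
0000101001101011 = 2048 + 512 + 64 + 32 + 8 + 2 + 1 = 2667
Value: 2667



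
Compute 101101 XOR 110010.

XOR: 1 when bits differ
  101101
^ 110010
--------
  011111
Decimal: 45 ^ 50 = 31



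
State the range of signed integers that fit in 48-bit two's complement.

For 48-bit two's complement:
Minimum: -2^47 = -140737488355328
Maximum: 2^47 - 1 = 140737488355327



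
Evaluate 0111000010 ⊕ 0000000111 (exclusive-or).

XOR: 1 when bits differ
  0111000010
^ 0000000111
------------
  0111000101
Decimal: 450 ^ 7 = 453



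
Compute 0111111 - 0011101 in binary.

Method 1 - Direct subtraction (column by column from the right: bit − bit − borrow-in; if negative, add 2 and borrow 1 from the next column):
borrow: 0000000
        0111111
-       0011101
---------------
        0100010

Method 2 - Add two's complement:
Two's complement of 0011101: invert → 1100010, add 1 → 1100011
  0111111
+ 1100011
---------
 10100010  (end carry out of the top bit = 1)
Discarding the end carry: 0100010
Decimal check:
  0111111 = 32 + 16 + 8 + 4 + 2 + 1 = 63
  0011101 = 16 + 8 + 4 + 1 = 29
  63 - 29 = 34, and 0100010 = 32 + 2 = 34 ✓



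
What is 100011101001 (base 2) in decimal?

Sum of powers of 2 for each 1-bit:
2^0 + 2^3 + 2^5 + 2^6 + 2^7 + 2^11
= 1 + 8 + 32 + 64 + 128 + 2048
= 2281



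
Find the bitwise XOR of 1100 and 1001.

XOR: 1 when bits differ
  1100
^ 1001
------
  0101
Decimal: 12 ^ 9 = 5



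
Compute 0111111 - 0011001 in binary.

Method 1 - Direct subtraction (column by column from the right: bit − bit − borrow-in; if negative, add 2 and borrow 1 from the next column):
borrow: 0000000
        0111111
-       0011001
---------------
        0100110

Method 2 - Add two's complement:
Two's complement of 0011001: invert → 1100110, add 1 → 1100111
  0111111
+ 1100111
---------
 10100110  (end carry out of the top bit = 1)
Discarding the end carry: 0100110
Decimal check:
  0111111 = 32 + 16 + 8 + 4 + 2 + 1 = 63
  0011001 = 16 + 8 + 1 = 25
  63 - 25 = 38, and 0100110 = 32 + 4 + 2 = 38 ✓



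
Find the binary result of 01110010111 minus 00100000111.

Method 1 - Direct subtraction (column by column from the right: bit − bit − borrow-in; if negative, add 2 and borrow 1 from the next column):
borrow: 00000000000
        01110010111
-       00100000111
-------------------
        01010010000

Method 2 - Add two's complement:
Two's complement of 00100000111: invert → 11011111000, add 1 → 11011111001
  01110010111
+ 11011111001
-------------
 101010010000  (end carry out of the top bit = 1)
Discarding the end carry: 01010010000
Decimal check:
  01110010111 = 512 + 256 + 128 + 16 + 4 + 2 + 1 = 919
  00100000111 = 256 + 4 + 2 + 1 = 263
  919 - 263 = 656, and 01010010000 = 512 + 128 + 16 = 656 ✓



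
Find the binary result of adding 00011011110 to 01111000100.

Add column by column from the right: bit + bit + carry-in; write the sum mod 2, carry 1 when the sum is 2 or 3.
carry:  11110111000
        00011011110
+       01111000100
-------------------
       010010100010
(the carry out of the leftmost column, 0, becomes the leading bit)
Decimal check:
  00011011110 = 128 + 64 + 16 + 8 + 4 + 2 = 222
  01111000100 = 512 + 256 + 128 + 64 + 4 = 964
  222 + 964 = 1186, and 010010100010 = 1024 + 128 + 32 + 2 = 1186 ✓



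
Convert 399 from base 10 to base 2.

Using repeated division by 2:
399 ÷ 2 = 199 remainder 1
199 ÷ 2 = 99 remainder 1
99 ÷ 2 = 49 remainder 1
49 ÷ 2 = 24 remainder 1
24 ÷ 2 = 12 remainder 0
12 ÷ 2 = 6 remainder 0
6 ÷ 2 = 3 remainder 0
3 ÷ 2 = 1 remainder 1
1 ÷ 2 = 0 remainder 1
Reading remainders bottom to top: 110001111



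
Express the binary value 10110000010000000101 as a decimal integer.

Sum of powers of 2 for each 1-bit:
2^0 + 2^2 + 2^10 + 2^16 + 2^17 + 2^19
= 1 + 4 + 1024 + 65536 + 131072 + 524288
= 721925



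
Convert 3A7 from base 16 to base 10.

Expand by place value (powers of 16):
Digit values: A = 10
3A7 = 3 × 16^2 + 10 × 16^1 + 7 × 16^0
= 3 × 256 + 10 × 16 + 7 × 1
= 768 + 160 + 7
= 935



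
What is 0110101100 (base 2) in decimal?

Sum of powers of 2 for each 1-bit:
2^2 + 2^3 + 2^5 + 2^7 + 2^8
= 4 + 8 + 32 + 128 + 256
= 428



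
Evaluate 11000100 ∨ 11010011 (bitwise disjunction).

OR: 1 when either bit is 1
  11000100
| 11010011
----------
  11010111
Decimal: 196 | 211 = 215



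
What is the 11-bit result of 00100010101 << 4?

Original: 00100010101 (decimal 277)
Shift left by 4 positions
Append 4 zeros on the right and drop the 4 high bits that overflow the 11-bit width
Result: 00101010000 (decimal 336)
Equivalent: 277 << 4 = 277 × 2^4 = 4432, truncated to 11 bits = 336



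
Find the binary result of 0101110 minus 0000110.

Method 1 - Direct subtraction (column by column from the right: bit − bit − borrow-in; if negative, add 2 and borrow 1 from the next column):
borrow: 0000000
        0101110
-       0000110
---------------
        0101000

Method 2 - Add two's complement:
Two's complement of 0000110: invert → 1111001, add 1 → 1111010
  0101110
+ 1111010
---------
 10101000  (end carry out of the top bit = 1)
Discarding the end carry: 0101000
Decimal check:
  0101110 = 32 + 8 + 4 + 2 = 46
  0000110 = 4 + 2 = 6
  46 - 6 = 40, and 0101000 = 32 + 8 = 40 ✓



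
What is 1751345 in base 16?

Using repeated division by 16 (digits 10–15 are A–F):
1751345 ÷ 16 = 109459 remainder 1
109459 ÷ 16 = 6841 remainder 3
6841 ÷ 16 = 427 remainder 9
427 ÷ 16 = 26 remainder 11 (B)
26 ÷ 16 = 1 remainder 10 (A)
1 ÷ 16 = 0 remainder 1
Reading remainders bottom to top: 1AB931



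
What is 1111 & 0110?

AND: 1 only when both bits are 1
  1111
& 0110
------
  0110
Decimal: 15 & 6 = 6



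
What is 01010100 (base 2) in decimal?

Sum of powers of 2 for each 1-bit:
2^2 + 2^4 + 2^6
= 4 + 16 + 64
= 84



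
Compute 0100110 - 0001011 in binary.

Method 1 - Direct subtraction (column by column from the right: bit − bit − borrow-in; if negative, add 2 and borrow 1 from the next column):
borrow: 0110110
        0100110
-       0001011
---------------
        0011011

Method 2 - Add two's complement:
Two's complement of 0001011: invert → 1110100, add 1 → 1110101
  0100110
+ 1110101
---------
 10011011  (end carry out of the top bit = 1)
Discarding the end carry: 0011011
Decimal check:
  0100110 = 32 + 4 + 2 = 38
  0001011 = 8 + 2 + 1 = 11
  38 - 11 = 27, and 0011011 = 16 + 8 + 2 + 1 = 27 ✓



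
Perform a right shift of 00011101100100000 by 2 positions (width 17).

Original: 00011101100100000 (decimal 15136)
Shift right by 2 positions
Drop the 2 low bits; fill with zeros on the left
Result: 00000111011001000 (decimal 3784)
Equivalent: 15136 >> 2 = 15136 ÷ 2^2 = 3784



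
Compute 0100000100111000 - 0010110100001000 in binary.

Method 1 - Direct subtraction (column by column from the right: bit − bit − borrow-in; if negative, add 2 and borrow 1 from the next column):
borrow: 0111100000000000
        0100000100111000
-       0010110100001000
------------------------
        0001010000110000

Method 2 - Add two's complement:
Two's complement of 0010110100001000: invert → 1101001011110111, add 1 → 1101001011111000
  0100000100111000
+ 1101001011111000
------------------
 10001010000110000  (end carry out of the top bit = 1)
Discarding the end carry: 0001010000110000
Decimal check:
  0100000100111000 = 16384 + 256 + 32 + 16 + 8 = 16696
  0010110100001000 = 8192 + 2048 + 1024 + 256 + 8 = 11528
  16696 - 11528 = 5168, and 0001010000110000 = 4096 + 1024 + 32 + 16 = 5168 ✓



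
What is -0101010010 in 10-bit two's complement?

Original: 0101010010
Step 1 - Invert all bits: 1010101101
Step 2 - Add 1: 1010101110
Verification: 0101010010 + 1010101110 = 10000000000; discarding the end carry (carry out of the top bit) leaves the 10-bit value 0000000000, as required for x + (-x)



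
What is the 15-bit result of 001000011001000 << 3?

Original: 001000011001000 (decimal 4296)
Shift left by 3 positions
Append 3 zeros on the right and drop the 3 high bits that overflow the 15-bit width
Result: 000011001000000 (decimal 1600)
Equivalent: 4296 << 3 = 4296 × 2^3 = 34368, truncated to 15 bits = 1600



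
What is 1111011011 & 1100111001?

AND: 1 only when both bits are 1
  1111011011
& 1100111001
------------
  1100011001
Decimal: 987 & 825 = 793



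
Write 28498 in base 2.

Using repeated division by 2:
28498 ÷ 2 = 14249 remainder 0
14249 ÷ 2 = 7124 remainder 1
7124 ÷ 2 = 3562 remainder 0
3562 ÷ 2 = 1781 remainder 0
1781 ÷ 2 = 890 remainder 1
890 ÷ 2 = 445 remainder 0
445 ÷ 2 = 222 remainder 1
222 ÷ 2 = 111 remainder 0
111 ÷ 2 = 55 remainder 1
55 ÷ 2 = 27 remainder 1
27 ÷ 2 = 13 remainder 1
13 ÷ 2 = 6 remainder 1
6 ÷ 2 = 3 remainder 0
3 ÷ 2 = 1 remainder 1
1 ÷ 2 = 0 remainder 1
Reading remainders bottom to top: 110111101010010



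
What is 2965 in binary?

Using repeated division by 2:
2965 ÷ 2 = 1482 remainder 1
1482 ÷ 2 = 741 remainder 0
741 ÷ 2 = 370 remainder 1
370 ÷ 2 = 185 remainder 0
185 ÷ 2 = 92 remainder 1
92 ÷ 2 = 46 remainder 0
46 ÷ 2 = 23 remainder 0
23 ÷ 2 = 11 remainder 1
11 ÷ 2 = 5 remainder 1
5 ÷ 2 = 2 remainder 1
2 ÷ 2 = 1 remainder 0
1 ÷ 2 = 0 remainder 1
Reading remainders bottom to top: 101110010101



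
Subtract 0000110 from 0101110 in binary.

Method 1 - Direct subtraction (column by column from the right: bit − bit − borrow-in; if negative, add 2 and borrow 1 from the next column):
borrow: 0000000
        0101110
-       0000110
---------------
        0101000

Method 2 - Add two's complement:
Two's complement of 0000110: invert → 1111001, add 1 → 1111010
  0101110
+ 1111010
---------
 10101000  (end carry out of the top bit = 1)
Discarding the end carry: 0101000
Decimal check:
  0101110 = 32 + 8 + 4 + 2 = 46
  0000110 = 4 + 2 = 6
  46 - 6 = 40, and 0101000 = 32 + 8 = 40 ✓



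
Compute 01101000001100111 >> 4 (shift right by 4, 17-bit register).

Original: 01101000001100111 (decimal 53351)
Shift right by 4 positions
Drop the 4 low bits; fill with zeros on the left
Result: 00000110100000110 (decimal 3334)
Equivalent: 53351 >> 4 = 53351 ÷ 2^4 = 3334



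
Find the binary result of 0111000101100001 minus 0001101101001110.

Method 1 - Direct subtraction (column by column from the right: bit − bit − borrow-in; if negative, add 2 and borrow 1 from the next column):
borrow: 0011110000111100
        0111000101100001
-       0001101101001110
------------------------
        0101011000010011

Method 2 - Add two's complement:
Two's complement of 0001101101001110: invert → 1110010010110001, add 1 → 1110010010110010
  0111000101100001
+ 1110010010110010
------------------
 10101011000010011  (end carry out of the top bit = 1)
Discarding the end carry: 0101011000010011
Decimal check:
  0111000101100001 = 16384 + 8192 + 4096 + 256 + 64 + 32 + 1 = 29025
  0001101101001110 = 4096 + 2048 + 512 + 256 + 64 + 8 + 4 + 2 = 6990
  29025 - 6990 = 22035, and 0101011000010011 = 16384 + 4096 + 1024 + 512 + 16 + 2 + 1 = 22035 ✓



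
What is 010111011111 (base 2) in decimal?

Sum of powers of 2 for each 1-bit:
2^0 + 2^1 + 2^2 + 2^3 + 2^4 + 2^6 + 2^7 + 2^8 + 2^10
= 1 + 2 + 4 + 8 + 16 + 64 + 128 + 256 + 1024
= 1503



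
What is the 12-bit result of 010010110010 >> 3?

Original: 010010110010 (decimal 1202)
Shift right by 3 positions
Drop the 3 low bits; fill with zeros on the left
Result: 000010010110 (decimal 150)
Equivalent: 1202 >> 3 = 1202 ÷ 2^3 = 150

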